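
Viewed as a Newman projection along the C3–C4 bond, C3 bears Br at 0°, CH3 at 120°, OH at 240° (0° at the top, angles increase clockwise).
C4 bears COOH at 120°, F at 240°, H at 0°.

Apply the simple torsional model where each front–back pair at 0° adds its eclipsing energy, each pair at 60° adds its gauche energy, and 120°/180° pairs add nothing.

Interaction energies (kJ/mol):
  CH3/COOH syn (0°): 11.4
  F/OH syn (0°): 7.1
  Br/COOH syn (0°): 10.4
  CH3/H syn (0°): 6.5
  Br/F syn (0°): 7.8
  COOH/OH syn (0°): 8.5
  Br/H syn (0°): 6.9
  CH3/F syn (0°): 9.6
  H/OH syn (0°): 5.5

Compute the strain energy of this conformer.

25.4 kJ/mol

This conformer is eclipsed. Br at 0° is eclipsed with H at 0° (6.9); CH3 at 120° is eclipsed with COOH at 120° (11.4); OH at 240° is eclipsed with F at 240° (7.1). Total 25.4 kJ/mol.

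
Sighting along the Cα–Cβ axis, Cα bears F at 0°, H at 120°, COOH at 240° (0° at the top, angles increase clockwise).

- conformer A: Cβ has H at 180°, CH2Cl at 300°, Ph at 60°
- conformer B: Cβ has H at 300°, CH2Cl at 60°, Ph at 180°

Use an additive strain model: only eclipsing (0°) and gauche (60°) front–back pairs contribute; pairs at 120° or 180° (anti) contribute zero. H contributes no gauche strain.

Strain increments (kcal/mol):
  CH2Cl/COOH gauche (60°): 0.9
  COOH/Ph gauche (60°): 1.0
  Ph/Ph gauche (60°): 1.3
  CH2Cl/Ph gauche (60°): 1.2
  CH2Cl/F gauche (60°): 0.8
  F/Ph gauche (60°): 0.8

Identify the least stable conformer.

A

A is staggered. F at 0° is gauche with CH2Cl at 300° (0.8); F at 0° is gauche with Ph at 60° (0.8); COOH at 240° is gauche with CH2Cl at 300° (0.9). Total 2.5 kcal/mol.
B is staggered. F at 0° is gauche with CH2Cl at 60° (0.8); COOH at 240° is gauche with Ph at 180° (1.0). Total 1.8 kcal/mol.
A has the highest total (2.5 kcal/mol).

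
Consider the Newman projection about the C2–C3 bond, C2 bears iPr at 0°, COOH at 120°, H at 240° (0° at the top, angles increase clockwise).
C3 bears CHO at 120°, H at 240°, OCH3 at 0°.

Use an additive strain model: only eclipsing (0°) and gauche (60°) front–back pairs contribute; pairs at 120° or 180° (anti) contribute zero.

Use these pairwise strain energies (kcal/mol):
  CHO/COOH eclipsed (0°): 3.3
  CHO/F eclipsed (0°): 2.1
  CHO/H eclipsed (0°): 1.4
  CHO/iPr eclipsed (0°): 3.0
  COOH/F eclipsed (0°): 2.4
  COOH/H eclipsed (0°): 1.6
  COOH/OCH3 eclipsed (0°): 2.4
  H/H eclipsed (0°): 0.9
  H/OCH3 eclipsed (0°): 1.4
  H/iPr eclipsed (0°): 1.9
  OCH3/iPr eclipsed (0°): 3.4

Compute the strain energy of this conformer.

This conformer (eclipsed): iPr–OCH3 eclipsed, COOH–CHO eclipsed, H–H eclipsed; 3.4 + 3.3 + 0.9 = 7.6 kcal/mol.

7.6 kcal/mol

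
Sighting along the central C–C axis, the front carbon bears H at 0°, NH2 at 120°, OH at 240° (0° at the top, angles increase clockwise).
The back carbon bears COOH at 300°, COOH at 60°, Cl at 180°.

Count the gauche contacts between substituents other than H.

Non-H gauche pairs: NH2(120°)/COOH(60°); NH2(120°)/Cl(180°); OH(240°)/COOH(300°); OH(240°)/Cl(180°) — 4 interactions.

4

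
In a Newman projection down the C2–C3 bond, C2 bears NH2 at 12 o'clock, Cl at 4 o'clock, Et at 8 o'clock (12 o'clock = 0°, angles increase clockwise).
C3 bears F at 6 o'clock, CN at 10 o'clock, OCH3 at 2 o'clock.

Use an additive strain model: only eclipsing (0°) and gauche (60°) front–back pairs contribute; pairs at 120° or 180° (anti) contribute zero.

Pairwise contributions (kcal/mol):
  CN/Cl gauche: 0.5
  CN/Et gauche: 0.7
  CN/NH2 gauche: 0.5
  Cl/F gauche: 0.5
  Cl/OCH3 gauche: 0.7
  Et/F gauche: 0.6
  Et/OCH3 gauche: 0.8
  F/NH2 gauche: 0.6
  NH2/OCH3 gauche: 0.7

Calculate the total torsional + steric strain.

3.7 kcal/mol

This conformer (staggered): NH2(0°)/CN(300°) gauche 0.5; NH2(0°)/OCH3(60°) gauche 0.7; Cl(120°)/F(180°) gauche 0.5; Cl(120°)/OCH3(60°) gauche 0.7; Et(240°)/F(180°) gauche 0.6; Et(240°)/CN(300°) gauche 0.7 → 3.7 kcal/mol.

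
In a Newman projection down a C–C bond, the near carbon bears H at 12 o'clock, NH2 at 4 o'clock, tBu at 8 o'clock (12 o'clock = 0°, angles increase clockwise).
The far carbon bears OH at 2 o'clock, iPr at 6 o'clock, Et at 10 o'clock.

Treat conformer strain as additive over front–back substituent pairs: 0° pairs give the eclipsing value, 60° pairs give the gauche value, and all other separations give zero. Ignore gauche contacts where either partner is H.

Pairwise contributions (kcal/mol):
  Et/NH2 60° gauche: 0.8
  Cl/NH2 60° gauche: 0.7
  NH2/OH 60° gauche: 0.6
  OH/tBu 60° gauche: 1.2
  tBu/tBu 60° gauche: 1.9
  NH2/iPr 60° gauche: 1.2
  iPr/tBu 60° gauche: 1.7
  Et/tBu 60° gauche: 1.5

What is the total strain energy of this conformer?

This conformer (staggered): NH2(120°)/OH(60°) gauche 0.6; NH2(120°)/iPr(180°) gauche 1.2; tBu(240°)/iPr(180°) gauche 1.7; tBu(240°)/Et(300°) gauche 1.5 → 5.0 kcal/mol.

5.0 kcal/mol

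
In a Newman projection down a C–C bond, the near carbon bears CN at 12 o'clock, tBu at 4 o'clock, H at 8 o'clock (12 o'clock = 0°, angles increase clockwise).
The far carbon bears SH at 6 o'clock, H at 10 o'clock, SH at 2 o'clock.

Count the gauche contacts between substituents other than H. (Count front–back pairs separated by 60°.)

3

Non-H gauche pairs: CN(0°)/SH(60°); tBu(120°)/SH(180°); tBu(120°)/SH(60°) — 3 interactions.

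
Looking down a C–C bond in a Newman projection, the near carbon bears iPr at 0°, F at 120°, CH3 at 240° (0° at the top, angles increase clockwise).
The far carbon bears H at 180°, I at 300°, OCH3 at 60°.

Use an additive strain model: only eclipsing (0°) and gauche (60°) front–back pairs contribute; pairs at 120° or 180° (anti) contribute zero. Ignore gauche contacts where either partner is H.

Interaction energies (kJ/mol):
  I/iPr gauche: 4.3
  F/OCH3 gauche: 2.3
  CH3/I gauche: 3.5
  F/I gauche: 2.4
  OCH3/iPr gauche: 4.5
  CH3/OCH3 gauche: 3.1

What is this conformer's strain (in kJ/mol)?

This conformer is staggered. iPr at 0° is gauche with I at 300° (4.3); iPr at 0° is gauche with OCH3 at 60° (4.5); F at 120° is gauche with OCH3 at 60° (2.3); CH3 at 240° is gauche with I at 300° (3.5). Total 14.6 kJ/mol.

14.6 kJ/mol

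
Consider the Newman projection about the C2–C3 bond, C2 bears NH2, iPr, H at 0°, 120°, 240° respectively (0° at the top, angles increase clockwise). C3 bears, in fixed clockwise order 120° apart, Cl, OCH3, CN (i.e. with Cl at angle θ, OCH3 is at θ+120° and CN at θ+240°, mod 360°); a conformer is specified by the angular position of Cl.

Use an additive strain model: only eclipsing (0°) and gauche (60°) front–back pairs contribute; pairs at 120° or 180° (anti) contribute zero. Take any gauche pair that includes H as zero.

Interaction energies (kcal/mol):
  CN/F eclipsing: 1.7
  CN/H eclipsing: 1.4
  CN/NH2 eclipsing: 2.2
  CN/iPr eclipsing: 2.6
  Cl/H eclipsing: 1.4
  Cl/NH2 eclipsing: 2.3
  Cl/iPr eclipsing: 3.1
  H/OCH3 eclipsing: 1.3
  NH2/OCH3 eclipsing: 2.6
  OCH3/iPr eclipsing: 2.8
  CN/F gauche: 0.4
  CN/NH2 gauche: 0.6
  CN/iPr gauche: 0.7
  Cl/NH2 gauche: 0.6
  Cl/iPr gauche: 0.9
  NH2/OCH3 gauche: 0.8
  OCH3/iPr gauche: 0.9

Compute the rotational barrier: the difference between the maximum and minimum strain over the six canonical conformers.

3.6 kcal/mol

Cl at 0° (eclipsed): NH2(0°)/Cl(0°) eclipsed 2.3; iPr(120°)/OCH3(120°) eclipsed 2.8; H(240°)/CN(240°) eclipsed 1.4 → 6.5 kcal/mol.
Cl at 60° (staggered): NH2(0°)/Cl(60°) gauche 0.6; NH2(0°)/CN(300°) gauche 0.6; iPr(120°)/Cl(60°) gauche 0.9; iPr(120°)/OCH3(180°) gauche 0.9 → 3.0 kcal/mol.
Cl at 120° (eclipsed): NH2(0°)/CN(0°) eclipsed 2.2; iPr(120°)/Cl(120°) eclipsed 3.1; H(240°)/OCH3(240°) eclipsed 1.3 → 6.6 kcal/mol.
Cl at 180° (staggered): NH2(0°)/OCH3(300°) gauche 0.8; NH2(0°)/CN(60°) gauche 0.6; iPr(120°)/Cl(180°) gauche 0.9; iPr(120°)/CN(60°) gauche 0.7 → 3.0 kcal/mol.
Cl at 240° (eclipsed): NH2(0°)/OCH3(0°) eclipsed 2.6; iPr(120°)/CN(120°) eclipsed 2.6; H(240°)/Cl(240°) eclipsed 1.4 → 6.6 kcal/mol.
Cl at 300° (staggered): NH2(0°)/Cl(300°) gauche 0.6; NH2(0°)/OCH3(60°) gauche 0.8; iPr(120°)/OCH3(60°) gauche 0.9; iPr(120°)/CN(180°) gauche 0.7 → 3.0 kcal/mol.
Max at 120° (6.6 kcal/mol), min at 60° (3.0 kcal/mol); barrier = 3.6 kcal/mol.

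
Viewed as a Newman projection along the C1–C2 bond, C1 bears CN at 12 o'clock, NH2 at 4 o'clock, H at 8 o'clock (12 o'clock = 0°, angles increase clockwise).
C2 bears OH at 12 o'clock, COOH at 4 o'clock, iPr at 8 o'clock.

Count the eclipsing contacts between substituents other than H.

Non-H eclipsing pairs: CN(0°)/OH(0°); NH2(120°)/COOH(120°) — 2 interactions.

2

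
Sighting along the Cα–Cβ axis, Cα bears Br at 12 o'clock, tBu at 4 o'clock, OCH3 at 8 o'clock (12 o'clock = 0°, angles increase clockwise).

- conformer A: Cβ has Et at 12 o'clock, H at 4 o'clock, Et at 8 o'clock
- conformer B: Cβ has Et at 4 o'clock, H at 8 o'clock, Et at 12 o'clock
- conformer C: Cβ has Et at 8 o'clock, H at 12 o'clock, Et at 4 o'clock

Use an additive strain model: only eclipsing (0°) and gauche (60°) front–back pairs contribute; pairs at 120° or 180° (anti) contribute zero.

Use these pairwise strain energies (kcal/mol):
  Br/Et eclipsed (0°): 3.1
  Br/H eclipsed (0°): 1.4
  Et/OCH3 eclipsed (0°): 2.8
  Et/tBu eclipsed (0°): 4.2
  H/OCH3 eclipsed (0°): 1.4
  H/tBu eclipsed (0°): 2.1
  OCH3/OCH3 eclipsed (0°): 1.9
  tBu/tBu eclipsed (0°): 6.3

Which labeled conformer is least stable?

A (eclipsed): Br(0°)/Et(0°) eclipsed 3.1; tBu(120°)/H(120°) eclipsed 2.1; OCH3(240°)/Et(240°) eclipsed 2.8 → 8.0 kcal/mol.
B (eclipsed): Br(0°)/Et(0°) eclipsed 3.1; tBu(120°)/Et(120°) eclipsed 4.2; OCH3(240°)/H(240°) eclipsed 1.4 → 8.7 kcal/mol.
C (eclipsed): Br(0°)/H(0°) eclipsed 1.4; tBu(120°)/Et(120°) eclipsed 4.2; OCH3(240°)/Et(240°) eclipsed 2.8 → 8.4 kcal/mol.
B has the highest total (8.7 kcal/mol).

B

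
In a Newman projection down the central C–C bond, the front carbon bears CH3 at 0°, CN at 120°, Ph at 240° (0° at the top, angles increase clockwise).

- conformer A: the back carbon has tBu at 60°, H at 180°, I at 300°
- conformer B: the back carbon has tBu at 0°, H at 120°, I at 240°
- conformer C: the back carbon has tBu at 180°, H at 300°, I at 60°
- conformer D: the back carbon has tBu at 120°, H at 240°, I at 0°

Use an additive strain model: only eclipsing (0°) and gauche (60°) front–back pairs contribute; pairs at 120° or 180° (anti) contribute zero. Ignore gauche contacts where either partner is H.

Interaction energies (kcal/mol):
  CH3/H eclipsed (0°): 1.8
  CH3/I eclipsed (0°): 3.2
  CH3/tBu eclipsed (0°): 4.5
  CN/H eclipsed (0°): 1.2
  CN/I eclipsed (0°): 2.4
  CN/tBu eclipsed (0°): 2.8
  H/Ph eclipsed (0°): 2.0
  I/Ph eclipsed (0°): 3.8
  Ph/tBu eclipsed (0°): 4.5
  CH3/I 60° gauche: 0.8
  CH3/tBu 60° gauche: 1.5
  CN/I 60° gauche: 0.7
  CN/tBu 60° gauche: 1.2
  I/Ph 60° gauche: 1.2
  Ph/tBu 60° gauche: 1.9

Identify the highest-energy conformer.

B

A (staggered): CH3(0°)/tBu(60°) gauche 1.5; CH3(0°)/I(300°) gauche 0.8; CN(120°)/tBu(60°) gauche 1.2; Ph(240°)/I(300°) gauche 1.2 → 4.7 kcal/mol.
B (eclipsed): CH3(0°)/tBu(0°) eclipsed 4.5; CN(120°)/H(120°) eclipsed 1.2; Ph(240°)/I(240°) eclipsed 3.8 → 9.5 kcal/mol.
C (staggered): CH3(0°)/I(60°) gauche 0.8; CN(120°)/tBu(180°) gauche 1.2; CN(120°)/I(60°) gauche 0.7; Ph(240°)/tBu(180°) gauche 1.9 → 4.6 kcal/mol.
D (eclipsed): CH3(0°)/I(0°) eclipsed 3.2; CN(120°)/tBu(120°) eclipsed 2.8; Ph(240°)/H(240°) eclipsed 2.0 → 8.0 kcal/mol.
B has the highest total (9.5 kcal/mol).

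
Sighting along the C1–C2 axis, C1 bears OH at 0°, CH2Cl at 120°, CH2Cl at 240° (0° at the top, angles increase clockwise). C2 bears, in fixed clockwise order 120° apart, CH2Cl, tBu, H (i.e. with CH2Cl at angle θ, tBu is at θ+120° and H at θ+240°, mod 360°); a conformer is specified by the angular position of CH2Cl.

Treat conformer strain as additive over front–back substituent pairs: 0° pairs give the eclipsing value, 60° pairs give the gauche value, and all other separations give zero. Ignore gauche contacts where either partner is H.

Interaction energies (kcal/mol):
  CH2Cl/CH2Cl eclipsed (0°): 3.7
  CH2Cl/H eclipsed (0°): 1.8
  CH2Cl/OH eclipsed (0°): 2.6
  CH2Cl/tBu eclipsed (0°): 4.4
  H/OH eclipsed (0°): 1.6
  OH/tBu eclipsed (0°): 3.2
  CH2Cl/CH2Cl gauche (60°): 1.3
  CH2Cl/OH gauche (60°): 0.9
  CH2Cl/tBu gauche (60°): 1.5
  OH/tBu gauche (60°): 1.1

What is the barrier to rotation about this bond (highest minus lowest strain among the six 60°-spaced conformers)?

4.9 kcal/mol

CH2Cl at 0° is eclipsed. OH at 0° is eclipsed with CH2Cl at 0° (2.6); CH2Cl at 120° is eclipsed with tBu at 120° (4.4); CH2Cl at 240° is eclipsed with H at 240° (1.8). Total 8.8 kcal/mol.
CH2Cl at 60° is staggered. OH at 0° is gauche with CH2Cl at 60° (0.9); CH2Cl at 120° is gauche with CH2Cl at 60° (1.3); CH2Cl at 120° is gauche with tBu at 180° (1.5); CH2Cl at 240° is gauche with tBu at 180° (1.5). Total 5.2 kcal/mol.
CH2Cl at 120° is eclipsed. OH at 0° is eclipsed with H at 0° (1.6); CH2Cl at 120° is eclipsed with CH2Cl at 120° (3.7); CH2Cl at 240° is eclipsed with tBu at 240° (4.4). Total 9.7 kcal/mol.
CH2Cl at 180° is staggered. OH at 0° is gauche with tBu at 300° (1.1); CH2Cl at 120° is gauche with CH2Cl at 180° (1.3); CH2Cl at 240° is gauche with CH2Cl at 180° (1.3); CH2Cl at 240° is gauche with tBu at 300° (1.5). Total 5.2 kcal/mol.
CH2Cl at 240° is eclipsed. OH at 0° is eclipsed with tBu at 0° (3.2); CH2Cl at 120° is eclipsed with H at 120° (1.8); CH2Cl at 240° is eclipsed with CH2Cl at 240° (3.7). Total 8.7 kcal/mol.
CH2Cl at 300° is staggered. OH at 0° is gauche with CH2Cl at 300° (0.9); OH at 0° is gauche with tBu at 60° (1.1); CH2Cl at 120° is gauche with tBu at 60° (1.5); CH2Cl at 240° is gauche with CH2Cl at 300° (1.3). Total 4.8 kcal/mol.
Max at 120° (9.7 kcal/mol), min at 300° (4.8 kcal/mol); barrier = 4.9 kcal/mol.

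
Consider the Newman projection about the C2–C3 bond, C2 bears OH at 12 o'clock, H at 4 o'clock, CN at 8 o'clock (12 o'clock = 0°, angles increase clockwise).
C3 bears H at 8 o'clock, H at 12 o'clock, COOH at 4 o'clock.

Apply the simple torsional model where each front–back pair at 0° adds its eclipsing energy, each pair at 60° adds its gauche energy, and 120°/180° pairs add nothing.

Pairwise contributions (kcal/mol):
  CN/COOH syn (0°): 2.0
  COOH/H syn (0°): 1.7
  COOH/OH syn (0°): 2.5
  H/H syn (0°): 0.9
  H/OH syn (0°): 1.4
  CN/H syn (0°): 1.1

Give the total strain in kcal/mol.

This conformer is eclipsed. OH at 0° is eclipsed with H at 0° (1.4); H at 120° is eclipsed with COOH at 120° (1.7); CN at 240° is eclipsed with H at 240° (1.1). Total 4.2 kcal/mol.

4.2 kcal/mol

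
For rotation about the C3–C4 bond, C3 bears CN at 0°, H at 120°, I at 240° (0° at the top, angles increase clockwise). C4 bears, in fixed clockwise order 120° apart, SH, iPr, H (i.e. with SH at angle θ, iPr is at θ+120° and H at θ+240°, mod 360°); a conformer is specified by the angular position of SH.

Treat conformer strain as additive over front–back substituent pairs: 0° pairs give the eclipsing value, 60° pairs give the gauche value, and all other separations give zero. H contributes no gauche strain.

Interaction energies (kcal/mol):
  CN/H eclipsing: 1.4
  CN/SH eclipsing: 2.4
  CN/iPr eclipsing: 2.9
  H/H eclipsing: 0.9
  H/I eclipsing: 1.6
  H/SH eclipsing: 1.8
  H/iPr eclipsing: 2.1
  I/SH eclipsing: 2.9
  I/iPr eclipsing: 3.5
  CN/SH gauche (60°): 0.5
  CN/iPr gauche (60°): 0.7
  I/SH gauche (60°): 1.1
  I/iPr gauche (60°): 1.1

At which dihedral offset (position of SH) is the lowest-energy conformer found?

60°

SH at 0° (eclipsed): CN(0°)/SH(0°) eclipsed 2.4; H(120°)/iPr(120°) eclipsed 2.1; I(240°)/H(240°) eclipsed 1.6 → 6.1 kcal/mol.
SH at 60° (staggered): CN(0°)/SH(60°) gauche 0.5; I(240°)/iPr(180°) gauche 1.1 → 1.6 kcal/mol.
SH at 120° (eclipsed): CN(0°)/H(0°) eclipsed 1.4; H(120°)/SH(120°) eclipsed 1.8; I(240°)/iPr(240°) eclipsed 3.5 → 6.7 kcal/mol.
SH at 180° (staggered): CN(0°)/iPr(300°) gauche 0.7; I(240°)/SH(180°) gauche 1.1; I(240°)/iPr(300°) gauche 1.1 → 2.9 kcal/mol.
SH at 240° (eclipsed): CN(0°)/iPr(0°) eclipsed 2.9; H(120°)/H(120°) eclipsed 0.9; I(240°)/SH(240°) eclipsed 2.9 → 6.7 kcal/mol.
SH at 300° (staggered): CN(0°)/SH(300°) gauche 0.5; CN(0°)/iPr(60°) gauche 0.7; I(240°)/SH(300°) gauche 1.1 → 2.3 kcal/mol.
The minimum (1.6 kcal/mol) occurs with SH at 60°.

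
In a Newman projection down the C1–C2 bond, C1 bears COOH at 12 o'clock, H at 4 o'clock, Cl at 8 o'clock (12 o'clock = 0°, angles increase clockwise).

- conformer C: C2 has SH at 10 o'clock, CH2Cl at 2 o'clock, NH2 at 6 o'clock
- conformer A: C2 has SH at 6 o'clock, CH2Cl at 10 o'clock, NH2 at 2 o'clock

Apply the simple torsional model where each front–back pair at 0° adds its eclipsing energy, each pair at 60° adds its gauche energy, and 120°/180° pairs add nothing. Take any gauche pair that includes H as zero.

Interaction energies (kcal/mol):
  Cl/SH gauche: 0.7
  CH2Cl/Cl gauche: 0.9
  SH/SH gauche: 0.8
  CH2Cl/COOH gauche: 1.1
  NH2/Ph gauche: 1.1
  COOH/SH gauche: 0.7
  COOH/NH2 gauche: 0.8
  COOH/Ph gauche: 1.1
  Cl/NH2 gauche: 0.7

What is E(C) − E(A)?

-0.3 kcal/mol

C (staggered): COOH–SH gauche, COOH–CH2Cl gauche, Cl–SH gauche, Cl–NH2 gauche; 0.7 + 1.1 + 0.7 + 0.7 = 3.2 kcal/mol.
A (staggered): COOH–CH2Cl gauche, COOH–NH2 gauche, Cl–SH gauche, Cl–CH2Cl gauche; 1.1 + 0.8 + 0.7 + 0.9 = 3.5 kcal/mol.
E(C) − E(A) = 3.2 − 3.5 = -0.3 kcal/mol.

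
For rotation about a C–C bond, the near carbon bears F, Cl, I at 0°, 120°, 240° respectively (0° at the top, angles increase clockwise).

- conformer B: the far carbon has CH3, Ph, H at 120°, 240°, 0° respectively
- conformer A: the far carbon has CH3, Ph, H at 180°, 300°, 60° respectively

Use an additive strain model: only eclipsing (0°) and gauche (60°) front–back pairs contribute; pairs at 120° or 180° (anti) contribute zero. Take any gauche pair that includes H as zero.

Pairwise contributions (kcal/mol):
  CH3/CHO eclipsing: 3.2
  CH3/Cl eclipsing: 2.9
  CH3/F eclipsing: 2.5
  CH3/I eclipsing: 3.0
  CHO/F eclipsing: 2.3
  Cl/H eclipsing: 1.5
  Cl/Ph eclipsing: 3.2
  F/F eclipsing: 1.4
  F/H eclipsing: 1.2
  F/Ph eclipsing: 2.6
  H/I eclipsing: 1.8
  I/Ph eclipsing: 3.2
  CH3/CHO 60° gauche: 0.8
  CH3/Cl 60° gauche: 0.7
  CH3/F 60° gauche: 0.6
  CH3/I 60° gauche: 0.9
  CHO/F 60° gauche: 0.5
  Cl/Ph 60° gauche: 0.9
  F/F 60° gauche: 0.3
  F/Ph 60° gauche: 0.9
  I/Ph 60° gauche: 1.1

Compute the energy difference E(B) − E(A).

B (eclipsed): F(0°)/H(0°) eclipsed 1.2; Cl(120°)/CH3(120°) eclipsed 2.9; I(240°)/Ph(240°) eclipsed 3.2 → 7.3 kcal/mol.
A (staggered): F(0°)/Ph(300°) gauche 0.9; Cl(120°)/CH3(180°) gauche 0.7; I(240°)/CH3(180°) gauche 0.9; I(240°)/Ph(300°) gauche 1.1 → 3.6 kcal/mol.
E(B) − E(A) = 7.3 − 3.6 = +3.7 kcal/mol.

+3.7 kcal/mol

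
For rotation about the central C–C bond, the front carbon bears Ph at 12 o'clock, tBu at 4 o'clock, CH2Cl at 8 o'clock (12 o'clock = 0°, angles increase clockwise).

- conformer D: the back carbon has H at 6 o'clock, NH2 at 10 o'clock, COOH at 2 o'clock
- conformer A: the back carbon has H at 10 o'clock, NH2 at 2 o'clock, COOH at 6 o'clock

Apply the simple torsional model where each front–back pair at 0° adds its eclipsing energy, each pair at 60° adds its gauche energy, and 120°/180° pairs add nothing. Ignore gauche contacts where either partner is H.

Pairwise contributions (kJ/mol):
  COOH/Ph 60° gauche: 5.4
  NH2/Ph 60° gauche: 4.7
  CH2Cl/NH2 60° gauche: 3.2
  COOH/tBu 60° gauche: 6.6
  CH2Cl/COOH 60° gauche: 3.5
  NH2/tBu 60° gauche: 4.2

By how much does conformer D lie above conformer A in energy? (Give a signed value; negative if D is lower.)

D (staggered): Ph–NH2 gauche, Ph–COOH gauche, tBu–COOH gauche, CH2Cl–NH2 gauche; 4.7 + 5.4 + 6.6 + 3.2 = 19.9 kJ/mol.
A (staggered): Ph–NH2 gauche, tBu–NH2 gauche, tBu–COOH gauche, CH2Cl–COOH gauche; 4.7 + 4.2 + 6.6 + 3.5 = 19.0 kJ/mol.
E(D) − E(A) = 19.9 − 19.0 = +0.9 kJ/mol.

+0.9 kJ/mol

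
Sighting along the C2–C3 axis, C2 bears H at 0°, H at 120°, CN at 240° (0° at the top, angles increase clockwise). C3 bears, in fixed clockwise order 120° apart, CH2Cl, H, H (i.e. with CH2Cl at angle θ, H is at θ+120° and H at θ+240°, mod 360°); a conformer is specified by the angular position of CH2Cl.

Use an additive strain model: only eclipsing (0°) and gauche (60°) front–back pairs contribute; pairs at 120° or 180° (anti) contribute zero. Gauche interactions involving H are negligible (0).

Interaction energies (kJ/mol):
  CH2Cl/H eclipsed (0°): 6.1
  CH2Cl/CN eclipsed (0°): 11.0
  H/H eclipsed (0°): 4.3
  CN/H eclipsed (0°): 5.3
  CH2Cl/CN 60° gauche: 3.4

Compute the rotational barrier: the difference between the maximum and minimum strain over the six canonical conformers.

CH2Cl at 0° is eclipsed. H at 0° is eclipsed with CH2Cl at 0° (6.1); H at 120° is eclipsed with H at 120° (4.3); CN at 240° is eclipsed with H at 240° (5.3). Total 15.7 kJ/mol.
CH2Cl at 60° (staggered): no non-H gauche contacts → 0.0 kJ/mol.
CH2Cl at 120° is eclipsed. H at 0° is eclipsed with H at 0° (4.3); H at 120° is eclipsed with CH2Cl at 120° (6.1); CN at 240° is eclipsed with H at 240° (5.3). Total 15.7 kJ/mol.
CH2Cl at 180° is staggered. CN at 240° is gauche with CH2Cl at 180° (3.4). Total 3.4 kJ/mol.
CH2Cl at 240° is eclipsed. H at 0° is eclipsed with H at 0° (4.3); H at 120° is eclipsed with H at 120° (4.3); CN at 240° is eclipsed with CH2Cl at 240° (11.0). Total 19.6 kJ/mol.
CH2Cl at 300° is staggered. CN at 240° is gauche with CH2Cl at 300° (3.4). Total 3.4 kJ/mol.
Max at 240° (19.6 kJ/mol), min at 60° (0.0 kJ/mol); barrier = 19.6 kJ/mol.

19.6 kJ/mol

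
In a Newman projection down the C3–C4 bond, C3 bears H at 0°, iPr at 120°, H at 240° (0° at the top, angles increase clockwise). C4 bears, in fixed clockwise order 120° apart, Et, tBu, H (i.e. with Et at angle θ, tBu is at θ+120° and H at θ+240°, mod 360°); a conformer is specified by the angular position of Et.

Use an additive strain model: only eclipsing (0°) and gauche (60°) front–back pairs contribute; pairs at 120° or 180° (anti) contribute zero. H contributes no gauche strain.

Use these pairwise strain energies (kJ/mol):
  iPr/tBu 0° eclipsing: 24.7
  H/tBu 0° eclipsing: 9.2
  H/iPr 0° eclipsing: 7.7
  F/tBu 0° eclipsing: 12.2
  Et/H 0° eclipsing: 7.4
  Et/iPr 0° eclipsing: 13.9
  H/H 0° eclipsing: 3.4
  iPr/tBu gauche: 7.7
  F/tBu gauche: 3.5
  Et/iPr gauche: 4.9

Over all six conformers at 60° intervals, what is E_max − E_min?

Et at 0° is eclipsed. H at 0° is eclipsed with Et at 0° (7.4); iPr at 120° is eclipsed with tBu at 120° (24.7); H at 240° is eclipsed with H at 240° (3.4). Total 35.5 kJ/mol.
Et at 60° is staggered. iPr at 120° is gauche with Et at 60° (4.9); iPr at 120° is gauche with tBu at 180° (7.7). Total 12.6 kJ/mol.
Et at 120° is eclipsed. H at 0° is eclipsed with H at 0° (3.4); iPr at 120° is eclipsed with Et at 120° (13.9); H at 240° is eclipsed with tBu at 240° (9.2). Total 26.5 kJ/mol.
Et at 180° is staggered. iPr at 120° is gauche with Et at 180° (4.9). Total 4.9 kJ/mol.
Et at 240° is eclipsed. H at 0° is eclipsed with tBu at 0° (9.2); iPr at 120° is eclipsed with H at 120° (7.7); H at 240° is eclipsed with Et at 240° (7.4). Total 24.3 kJ/mol.
Et at 300° is staggered. iPr at 120° is gauche with tBu at 60° (7.7). Total 7.7 kJ/mol.
Max at 0° (35.5 kJ/mol), min at 180° (4.9 kJ/mol); barrier = 30.6 kJ/mol.

30.6 kJ/mol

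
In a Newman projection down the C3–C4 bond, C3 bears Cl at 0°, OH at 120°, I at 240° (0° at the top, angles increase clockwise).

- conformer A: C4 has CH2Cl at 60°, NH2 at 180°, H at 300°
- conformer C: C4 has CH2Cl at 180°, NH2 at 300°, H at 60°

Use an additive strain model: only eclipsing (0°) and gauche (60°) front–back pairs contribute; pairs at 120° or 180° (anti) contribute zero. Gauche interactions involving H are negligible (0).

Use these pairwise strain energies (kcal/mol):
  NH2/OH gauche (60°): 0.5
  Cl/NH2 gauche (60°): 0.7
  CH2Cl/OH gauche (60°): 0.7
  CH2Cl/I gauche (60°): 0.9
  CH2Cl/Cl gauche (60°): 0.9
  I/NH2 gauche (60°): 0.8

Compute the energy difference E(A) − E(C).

A (staggered): Cl–CH2Cl gauche, OH–CH2Cl gauche, OH–NH2 gauche, I–NH2 gauche; 0.9 + 0.7 + 0.5 + 0.8 = 2.9 kcal/mol.
C (staggered): Cl–NH2 gauche, OH–CH2Cl gauche, I–CH2Cl gauche, I–NH2 gauche; 0.7 + 0.7 + 0.9 + 0.8 = 3.1 kcal/mol.
E(A) − E(C) = 2.9 − 3.1 = -0.2 kcal/mol.

-0.2 kcal/mol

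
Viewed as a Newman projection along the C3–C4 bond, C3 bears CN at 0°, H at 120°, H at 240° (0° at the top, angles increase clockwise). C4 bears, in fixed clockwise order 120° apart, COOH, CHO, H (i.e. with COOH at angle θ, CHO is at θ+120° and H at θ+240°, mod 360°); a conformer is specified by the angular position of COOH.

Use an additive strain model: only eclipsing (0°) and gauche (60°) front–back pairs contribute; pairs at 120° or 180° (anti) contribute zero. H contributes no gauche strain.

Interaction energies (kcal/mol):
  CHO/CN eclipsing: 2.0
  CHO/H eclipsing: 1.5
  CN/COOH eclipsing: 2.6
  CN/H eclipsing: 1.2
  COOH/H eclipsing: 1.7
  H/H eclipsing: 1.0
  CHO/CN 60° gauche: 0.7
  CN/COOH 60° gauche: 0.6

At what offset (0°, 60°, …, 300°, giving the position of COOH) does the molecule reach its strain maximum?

0°

COOH at 0° (eclipsed): CN(0°)/COOH(0°) eclipsed 2.6; H(120°)/CHO(120°) eclipsed 1.5; H(240°)/H(240°) eclipsed 1.0 → 5.1 kcal/mol.
COOH at 60° (staggered): CN(0°)/COOH(60°) gauche 0.6 → 0.6 kcal/mol.
COOH at 120° (eclipsed): CN(0°)/H(0°) eclipsed 1.2; H(120°)/COOH(120°) eclipsed 1.7; H(240°)/CHO(240°) eclipsed 1.5 → 4.4 kcal/mol.
COOH at 180° (staggered): CN(0°)/CHO(300°) gauche 0.7 → 0.7 kcal/mol.
COOH at 240° (eclipsed): CN(0°)/CHO(0°) eclipsed 2.0; H(120°)/H(120°) eclipsed 1.0; H(240°)/COOH(240°) eclipsed 1.7 → 4.7 kcal/mol.
COOH at 300° (staggered): CN(0°)/COOH(300°) gauche 0.6; CN(0°)/CHO(60°) gauche 0.7 → 1.3 kcal/mol.
The maximum (5.1 kcal/mol) occurs with COOH at 0°.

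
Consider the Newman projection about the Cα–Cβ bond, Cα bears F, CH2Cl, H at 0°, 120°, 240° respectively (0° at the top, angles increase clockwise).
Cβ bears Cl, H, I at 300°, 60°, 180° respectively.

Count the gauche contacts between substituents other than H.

2

Non-H gauche pairs: F(0°)/Cl(300°); CH2Cl(120°)/I(180°) — 2 interactions.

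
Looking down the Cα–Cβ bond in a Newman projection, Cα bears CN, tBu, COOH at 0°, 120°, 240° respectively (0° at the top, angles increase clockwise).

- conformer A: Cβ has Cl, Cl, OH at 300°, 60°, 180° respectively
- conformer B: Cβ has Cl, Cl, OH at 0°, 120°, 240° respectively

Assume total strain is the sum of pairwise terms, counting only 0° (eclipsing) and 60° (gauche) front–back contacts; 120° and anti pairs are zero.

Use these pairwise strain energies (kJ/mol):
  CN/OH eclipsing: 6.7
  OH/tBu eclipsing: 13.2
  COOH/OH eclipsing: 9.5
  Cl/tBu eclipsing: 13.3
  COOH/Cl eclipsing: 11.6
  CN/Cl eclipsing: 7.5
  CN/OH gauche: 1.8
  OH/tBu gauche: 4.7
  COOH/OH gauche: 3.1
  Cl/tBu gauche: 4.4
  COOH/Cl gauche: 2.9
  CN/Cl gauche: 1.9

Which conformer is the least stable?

A (staggered): CN(0°)/Cl(300°) gauche 1.9; CN(0°)/Cl(60°) gauche 1.9; tBu(120°)/Cl(60°) gauche 4.4; tBu(120°)/OH(180°) gauche 4.7; COOH(240°)/Cl(300°) gauche 2.9; COOH(240°)/OH(180°) gauche 3.1 → 18.9 kJ/mol.
B (eclipsed): CN(0°)/Cl(0°) eclipsed 7.5; tBu(120°)/Cl(120°) eclipsed 13.3; COOH(240°)/OH(240°) eclipsed 9.5 → 30.3 kJ/mol.
B has the highest total (30.3 kJ/mol).

B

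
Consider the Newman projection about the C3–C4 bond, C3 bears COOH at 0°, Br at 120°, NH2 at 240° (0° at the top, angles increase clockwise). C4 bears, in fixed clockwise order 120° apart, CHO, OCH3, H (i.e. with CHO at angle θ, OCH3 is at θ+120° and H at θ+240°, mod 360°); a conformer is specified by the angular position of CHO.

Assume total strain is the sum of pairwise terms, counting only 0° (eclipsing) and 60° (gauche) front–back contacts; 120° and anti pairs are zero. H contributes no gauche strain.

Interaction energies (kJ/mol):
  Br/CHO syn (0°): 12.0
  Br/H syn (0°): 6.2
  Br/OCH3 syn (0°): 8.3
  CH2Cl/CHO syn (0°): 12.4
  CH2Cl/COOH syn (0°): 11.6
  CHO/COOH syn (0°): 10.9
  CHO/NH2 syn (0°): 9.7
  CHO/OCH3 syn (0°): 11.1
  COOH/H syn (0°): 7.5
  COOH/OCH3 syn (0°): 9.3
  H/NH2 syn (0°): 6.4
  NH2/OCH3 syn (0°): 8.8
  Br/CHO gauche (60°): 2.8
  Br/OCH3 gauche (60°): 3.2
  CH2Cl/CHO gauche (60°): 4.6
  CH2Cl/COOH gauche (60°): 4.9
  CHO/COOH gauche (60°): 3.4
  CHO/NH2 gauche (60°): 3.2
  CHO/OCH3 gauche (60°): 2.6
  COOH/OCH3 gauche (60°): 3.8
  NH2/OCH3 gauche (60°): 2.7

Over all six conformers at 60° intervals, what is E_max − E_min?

16.2 kJ/mol

CHO at 0° (eclipsed): COOH–CHO eclipsed, Br–OCH3 eclipsed, NH2–H eclipsed; 10.9 + 8.3 + 6.4 = 25.6 kJ/mol.
CHO at 60° (staggered): COOH–CHO gauche, Br–CHO gauche, Br–OCH3 gauche, NH2–OCH3 gauche; 3.4 + 2.8 + 3.2 + 2.7 = 12.1 kJ/mol.
CHO at 120° (eclipsed): COOH–H eclipsed, Br–CHO eclipsed, NH2–OCH3 eclipsed; 7.5 + 12.0 + 8.8 = 28.3 kJ/mol.
CHO at 180° (staggered): COOH–OCH3 gauche, Br–CHO gauche, NH2–CHO gauche, NH2–OCH3 gauche; 3.8 + 2.8 + 3.2 + 2.7 = 12.5 kJ/mol.
CHO at 240° (eclipsed): COOH–OCH3 eclipsed, Br–H eclipsed, NH2–CHO eclipsed; 9.3 + 6.2 + 9.7 = 25.2 kJ/mol.
CHO at 300° (staggered): COOH–CHO gauche, COOH–OCH3 gauche, Br–OCH3 gauche, NH2–CHO gauche; 3.4 + 3.8 + 3.2 + 3.2 = 13.6 kJ/mol.
Max at 120° (28.3 kJ/mol), min at 60° (12.1 kJ/mol); barrier = 16.2 kJ/mol.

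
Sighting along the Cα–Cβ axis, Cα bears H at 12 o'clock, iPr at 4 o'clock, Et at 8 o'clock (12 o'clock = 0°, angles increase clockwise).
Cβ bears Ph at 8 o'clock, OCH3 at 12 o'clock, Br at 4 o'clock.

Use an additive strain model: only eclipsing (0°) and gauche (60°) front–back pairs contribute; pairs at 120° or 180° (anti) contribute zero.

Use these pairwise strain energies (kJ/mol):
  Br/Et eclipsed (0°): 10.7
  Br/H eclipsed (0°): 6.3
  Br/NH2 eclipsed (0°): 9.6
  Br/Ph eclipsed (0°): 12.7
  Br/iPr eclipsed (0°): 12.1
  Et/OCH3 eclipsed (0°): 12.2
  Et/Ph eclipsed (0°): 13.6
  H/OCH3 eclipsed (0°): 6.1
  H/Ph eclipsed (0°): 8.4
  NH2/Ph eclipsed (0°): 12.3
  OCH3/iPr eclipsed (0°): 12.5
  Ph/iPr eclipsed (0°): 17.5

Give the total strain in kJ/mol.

31.8 kJ/mol

This conformer (eclipsed): H(0°)/OCH3(0°) eclipsed 6.1; iPr(120°)/Br(120°) eclipsed 12.1; Et(240°)/Ph(240°) eclipsed 13.6 → 31.8 kJ/mol.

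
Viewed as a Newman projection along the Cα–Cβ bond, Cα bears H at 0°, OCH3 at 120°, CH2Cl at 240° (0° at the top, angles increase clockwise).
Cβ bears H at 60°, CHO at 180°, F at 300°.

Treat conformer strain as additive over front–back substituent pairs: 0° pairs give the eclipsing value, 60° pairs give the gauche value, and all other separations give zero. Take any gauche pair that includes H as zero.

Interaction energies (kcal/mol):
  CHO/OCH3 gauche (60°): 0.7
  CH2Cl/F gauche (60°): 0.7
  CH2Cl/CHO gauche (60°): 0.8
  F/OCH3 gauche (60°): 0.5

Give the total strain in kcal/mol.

This conformer (staggered): OCH3(120°)/CHO(180°) gauche 0.7; CH2Cl(240°)/CHO(180°) gauche 0.8; CH2Cl(240°)/F(300°) gauche 0.7 → 2.2 kcal/mol.

2.2 kcal/mol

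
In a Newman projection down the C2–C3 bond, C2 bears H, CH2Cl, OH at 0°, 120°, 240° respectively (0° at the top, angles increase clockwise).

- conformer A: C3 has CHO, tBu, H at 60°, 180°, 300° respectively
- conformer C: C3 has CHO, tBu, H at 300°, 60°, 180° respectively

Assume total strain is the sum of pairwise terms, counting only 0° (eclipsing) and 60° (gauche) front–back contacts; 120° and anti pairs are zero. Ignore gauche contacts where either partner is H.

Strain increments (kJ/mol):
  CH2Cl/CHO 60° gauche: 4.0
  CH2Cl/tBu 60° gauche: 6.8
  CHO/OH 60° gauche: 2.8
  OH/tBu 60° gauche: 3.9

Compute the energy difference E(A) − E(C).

A is staggered. CH2Cl at 120° is gauche with CHO at 60° (4.0); CH2Cl at 120° is gauche with tBu at 180° (6.8); OH at 240° is gauche with tBu at 180° (3.9). Total 14.7 kJ/mol.
C is staggered. CH2Cl at 120° is gauche with tBu at 60° (6.8); OH at 240° is gauche with CHO at 300° (2.8). Total 9.6 kJ/mol.
E(A) − E(C) = 14.7 − 9.6 = +5.1 kJ/mol.

+5.1 kJ/mol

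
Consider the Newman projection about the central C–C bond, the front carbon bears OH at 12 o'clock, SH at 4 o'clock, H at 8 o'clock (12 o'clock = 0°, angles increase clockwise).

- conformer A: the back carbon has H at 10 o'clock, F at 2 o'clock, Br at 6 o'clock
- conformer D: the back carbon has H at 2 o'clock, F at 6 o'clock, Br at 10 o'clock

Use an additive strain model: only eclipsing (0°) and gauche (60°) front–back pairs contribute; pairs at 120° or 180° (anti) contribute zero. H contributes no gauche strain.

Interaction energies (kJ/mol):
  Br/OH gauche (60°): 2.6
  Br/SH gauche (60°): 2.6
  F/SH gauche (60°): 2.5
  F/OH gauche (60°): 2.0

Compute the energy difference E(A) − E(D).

+2.0 kJ/mol

A (staggered): OH–F gauche, SH–F gauche, SH–Br gauche; 2.0 + 2.5 + 2.6 = 7.1 kJ/mol.
D (staggered): OH–Br gauche, SH–F gauche; 2.6 + 2.5 = 5.1 kJ/mol.
E(A) − E(D) = 7.1 − 5.1 = +2.0 kJ/mol.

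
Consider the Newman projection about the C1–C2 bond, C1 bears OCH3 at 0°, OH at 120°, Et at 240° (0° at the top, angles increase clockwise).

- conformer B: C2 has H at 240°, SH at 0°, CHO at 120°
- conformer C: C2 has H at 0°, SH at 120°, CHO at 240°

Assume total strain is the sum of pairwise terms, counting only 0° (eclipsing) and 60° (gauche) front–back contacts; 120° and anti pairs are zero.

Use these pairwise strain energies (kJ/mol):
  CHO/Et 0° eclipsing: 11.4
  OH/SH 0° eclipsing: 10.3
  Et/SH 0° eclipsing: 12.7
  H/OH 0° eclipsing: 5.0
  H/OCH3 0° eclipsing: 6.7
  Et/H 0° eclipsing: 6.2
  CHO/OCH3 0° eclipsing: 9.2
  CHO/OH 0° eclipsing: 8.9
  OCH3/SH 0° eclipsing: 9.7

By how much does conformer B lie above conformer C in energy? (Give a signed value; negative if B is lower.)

B (eclipsed): OCH3(0°)/SH(0°) eclipsed 9.7; OH(120°)/CHO(120°) eclipsed 8.9; Et(240°)/H(240°) eclipsed 6.2 → 24.8 kJ/mol.
C (eclipsed): OCH3(0°)/H(0°) eclipsed 6.7; OH(120°)/SH(120°) eclipsed 10.3; Et(240°)/CHO(240°) eclipsed 11.4 → 28.4 kJ/mol.
E(B) − E(C) = 24.8 − 28.4 = -3.6 kJ/mol.

-3.6 kJ/mol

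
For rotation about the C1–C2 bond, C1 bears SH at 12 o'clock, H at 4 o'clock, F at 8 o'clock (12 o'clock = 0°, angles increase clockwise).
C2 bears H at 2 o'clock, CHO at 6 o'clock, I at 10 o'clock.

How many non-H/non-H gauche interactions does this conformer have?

3

Non-H gauche pairs: SH(0°)/I(300°); F(240°)/CHO(180°); F(240°)/I(300°) — 3 interactions.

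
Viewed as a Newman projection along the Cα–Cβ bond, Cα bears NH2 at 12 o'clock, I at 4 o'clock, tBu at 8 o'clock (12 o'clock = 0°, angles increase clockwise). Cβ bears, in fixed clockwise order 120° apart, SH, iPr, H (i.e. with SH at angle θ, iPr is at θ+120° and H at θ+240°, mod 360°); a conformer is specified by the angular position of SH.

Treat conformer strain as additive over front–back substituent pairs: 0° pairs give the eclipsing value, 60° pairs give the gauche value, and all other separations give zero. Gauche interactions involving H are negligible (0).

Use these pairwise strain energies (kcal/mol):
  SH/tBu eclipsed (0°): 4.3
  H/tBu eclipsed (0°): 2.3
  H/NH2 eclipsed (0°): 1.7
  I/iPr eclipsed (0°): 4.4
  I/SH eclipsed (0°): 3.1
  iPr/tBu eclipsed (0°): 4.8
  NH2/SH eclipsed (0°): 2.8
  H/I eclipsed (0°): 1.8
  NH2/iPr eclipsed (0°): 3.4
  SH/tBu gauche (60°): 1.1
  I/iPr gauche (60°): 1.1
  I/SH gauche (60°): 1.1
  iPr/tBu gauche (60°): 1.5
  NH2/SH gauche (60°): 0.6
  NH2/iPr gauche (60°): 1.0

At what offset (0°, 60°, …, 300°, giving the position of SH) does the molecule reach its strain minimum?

SH at 0° is eclipsed. NH2 at 0° is eclipsed with SH at 0° (2.8); I at 120° is eclipsed with iPr at 120° (4.4); tBu at 240° is eclipsed with H at 240° (2.3). Total 9.5 kcal/mol.
SH at 60° is staggered. NH2 at 0° is gauche with SH at 60° (0.6); I at 120° is gauche with SH at 60° (1.1); I at 120° is gauche with iPr at 180° (1.1); tBu at 240° is gauche with iPr at 180° (1.5). Total 4.3 kcal/mol.
SH at 120° is eclipsed. NH2 at 0° is eclipsed with H at 0° (1.7); I at 120° is eclipsed with SH at 120° (3.1); tBu at 240° is eclipsed with iPr at 240° (4.8). Total 9.6 kcal/mol.
SH at 180° is staggered. NH2 at 0° is gauche with iPr at 300° (1.0); I at 120° is gauche with SH at 180° (1.1); tBu at 240° is gauche with SH at 180° (1.1); tBu at 240° is gauche with iPr at 300° (1.5). Total 4.7 kcal/mol.
SH at 240° is eclipsed. NH2 at 0° is eclipsed with iPr at 0° (3.4); I at 120° is eclipsed with H at 120° (1.8); tBu at 240° is eclipsed with SH at 240° (4.3). Total 9.5 kcal/mol.
SH at 300° is staggered. NH2 at 0° is gauche with SH at 300° (0.6); NH2 at 0° is gauche with iPr at 60° (1.0); I at 120° is gauche with iPr at 60° (1.1); tBu at 240° is gauche with SH at 300° (1.1). Total 3.8 kcal/mol.
The minimum (3.8 kcal/mol) occurs with SH at 300°.

300°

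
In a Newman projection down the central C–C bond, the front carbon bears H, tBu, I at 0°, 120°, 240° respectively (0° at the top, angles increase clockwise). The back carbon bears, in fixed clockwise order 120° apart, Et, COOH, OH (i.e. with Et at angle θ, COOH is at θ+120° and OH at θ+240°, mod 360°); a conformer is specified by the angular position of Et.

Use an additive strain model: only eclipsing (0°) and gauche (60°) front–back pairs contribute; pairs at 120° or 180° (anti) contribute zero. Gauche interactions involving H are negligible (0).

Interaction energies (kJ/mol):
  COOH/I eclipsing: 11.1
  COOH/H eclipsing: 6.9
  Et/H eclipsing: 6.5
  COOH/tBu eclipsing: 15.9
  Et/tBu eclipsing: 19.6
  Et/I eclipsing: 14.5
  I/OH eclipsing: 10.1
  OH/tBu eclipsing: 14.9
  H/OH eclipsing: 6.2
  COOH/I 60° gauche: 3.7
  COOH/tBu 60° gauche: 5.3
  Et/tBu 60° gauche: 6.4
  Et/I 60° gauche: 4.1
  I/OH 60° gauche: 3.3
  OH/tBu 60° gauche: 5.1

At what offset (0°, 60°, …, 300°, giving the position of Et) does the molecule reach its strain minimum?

Et at 0° (eclipsed): H–Et eclipsed, tBu–COOH eclipsed, I–OH eclipsed; 6.5 + 15.9 + 10.1 = 32.5 kJ/mol.
Et at 60° (staggered): tBu–Et gauche, tBu–COOH gauche, I–COOH gauche, I–OH gauche; 6.4 + 5.3 + 3.7 + 3.3 = 18.7 kJ/mol.
Et at 120° (eclipsed): H–OH eclipsed, tBu–Et eclipsed, I–COOH eclipsed; 6.2 + 19.6 + 11.1 = 36.9 kJ/mol.
Et at 180° (staggered): tBu–Et gauche, tBu–OH gauche, I–Et gauche, I–COOH gauche; 6.4 + 5.1 + 4.1 + 3.7 = 19.3 kJ/mol.
Et at 240° (eclipsed): H–COOH eclipsed, tBu–OH eclipsed, I–Et eclipsed; 6.9 + 14.9 + 14.5 = 36.3 kJ/mol.
Et at 300° (staggered): tBu–COOH gauche, tBu–OH gauche, I–Et gauche, I–OH gauche; 5.3 + 5.1 + 4.1 + 3.3 = 17.8 kJ/mol.
The minimum (17.8 kJ/mol) occurs with Et at 300°.

300°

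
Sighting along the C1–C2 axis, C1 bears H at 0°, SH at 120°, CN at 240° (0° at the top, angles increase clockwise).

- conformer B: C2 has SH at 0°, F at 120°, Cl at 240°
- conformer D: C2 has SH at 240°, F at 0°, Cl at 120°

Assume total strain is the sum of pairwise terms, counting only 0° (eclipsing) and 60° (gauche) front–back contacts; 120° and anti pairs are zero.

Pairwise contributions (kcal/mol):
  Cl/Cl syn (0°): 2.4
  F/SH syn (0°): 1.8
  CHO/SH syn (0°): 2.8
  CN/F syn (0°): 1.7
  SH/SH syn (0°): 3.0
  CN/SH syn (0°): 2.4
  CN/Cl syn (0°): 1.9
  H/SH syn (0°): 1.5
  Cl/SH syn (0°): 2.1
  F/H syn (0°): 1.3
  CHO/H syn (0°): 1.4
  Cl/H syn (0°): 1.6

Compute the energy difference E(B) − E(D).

B (eclipsed): H–SH eclipsed, SH–F eclipsed, CN–Cl eclipsed; 1.5 + 1.8 + 1.9 = 5.2 kcal/mol.
D (eclipsed): H–F eclipsed, SH–Cl eclipsed, CN–SH eclipsed; 1.3 + 2.1 + 2.4 = 5.8 kcal/mol.
E(B) − E(D) = 5.2 − 5.8 = -0.6 kcal/mol.

-0.6 kcal/mol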